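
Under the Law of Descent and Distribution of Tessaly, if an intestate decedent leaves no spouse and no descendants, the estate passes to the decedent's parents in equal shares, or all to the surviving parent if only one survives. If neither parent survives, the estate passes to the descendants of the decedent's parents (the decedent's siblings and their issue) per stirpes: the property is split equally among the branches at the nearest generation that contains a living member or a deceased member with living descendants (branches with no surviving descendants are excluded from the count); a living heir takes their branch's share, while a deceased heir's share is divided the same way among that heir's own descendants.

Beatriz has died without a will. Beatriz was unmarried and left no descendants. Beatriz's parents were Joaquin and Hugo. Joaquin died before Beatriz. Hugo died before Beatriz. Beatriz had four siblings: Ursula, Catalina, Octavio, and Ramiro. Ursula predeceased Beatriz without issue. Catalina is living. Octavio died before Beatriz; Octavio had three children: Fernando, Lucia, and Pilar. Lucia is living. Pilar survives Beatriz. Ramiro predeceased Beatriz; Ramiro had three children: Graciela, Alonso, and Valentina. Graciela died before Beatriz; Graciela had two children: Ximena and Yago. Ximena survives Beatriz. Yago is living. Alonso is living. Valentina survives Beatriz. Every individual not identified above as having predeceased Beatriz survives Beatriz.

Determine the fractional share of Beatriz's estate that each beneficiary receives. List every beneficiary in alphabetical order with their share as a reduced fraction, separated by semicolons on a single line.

Alonso 1/9; Catalina 1/3; Fernando 1/9; Lucia 1/9; Pilar 1/9; Valentina 1/9; Ximena 1/18; Yago 1/18

Neither parent survives and there are no descendants, so the estate passes to Beatriz's siblings and their issue per stirpes.
Ursula left no surviving issue, so that branch lapses and is disregarded.
The estate is divided into 3 equal shares of 1/3 among Catalina, Octavio, Ramiro.
Catalina is living and takes 1/3.
Octavio predeceased; the 1/3 allotted to Octavio's branch passes to Octavio's issue by representation.
The 1/3 is divided into 3 equal shares of 1/9 among Fernando, Lucia, Pilar.
Fernando is living and takes 1/9.
Lucia is living and takes 1/9.
Pilar is living and takes 1/9.
Ramiro predeceased; the 1/3 allotted to Ramiro's branch passes to Ramiro's issue by representation.
The 1/3 is divided into 3 equal shares of 1/9 among Graciela, Alonso, Valentina.
Graciela predeceased; the 1/9 allotted to Graciela's branch passes to Graciela's issue by representation.
The 1/9 is divided into 2 equal shares of 1/18 among Ximena, Yago.
Ximena is living and takes 1/18.
Yago is living and takes 1/18.
Alonso is living and takes 1/9.
Valentina is living and takes 1/9.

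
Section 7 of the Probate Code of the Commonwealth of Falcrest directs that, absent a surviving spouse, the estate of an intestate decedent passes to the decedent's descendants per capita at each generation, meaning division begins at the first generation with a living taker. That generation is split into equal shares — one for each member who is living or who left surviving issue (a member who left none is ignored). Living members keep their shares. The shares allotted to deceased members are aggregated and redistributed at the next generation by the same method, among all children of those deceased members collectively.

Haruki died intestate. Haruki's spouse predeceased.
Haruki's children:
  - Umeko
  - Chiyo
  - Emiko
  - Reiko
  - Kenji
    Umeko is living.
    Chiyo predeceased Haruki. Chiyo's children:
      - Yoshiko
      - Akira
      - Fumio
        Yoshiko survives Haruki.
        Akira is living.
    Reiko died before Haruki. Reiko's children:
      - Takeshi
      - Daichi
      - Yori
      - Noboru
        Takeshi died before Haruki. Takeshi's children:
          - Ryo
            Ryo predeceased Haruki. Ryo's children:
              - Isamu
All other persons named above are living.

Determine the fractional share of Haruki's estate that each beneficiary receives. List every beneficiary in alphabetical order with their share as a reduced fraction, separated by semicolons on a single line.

Akira 2/35; Daichi 2/35; Emiko 1/5; Fumio 2/35; Isamu 2/35; Kenji 1/5; Noboru 2/35; Umeko 1/5; Yori 2/35; Yoshiko 2/35

There is no surviving spouse, so the entire estate passes to Haruki's descendants per capita at each generation.
At generation 1 (Umeko, Chiyo, Emiko, Reiko, Kenji) there are 5 shares of (1)/5 = 1/5 each.
Living: Umeko, Emiko, and Kenji — each takes 1/5.
Deceased: Chiyo and Reiko. Their combined 2/5 is pooled and carried to generation 2.
At generation 2 (Yoshiko, Akira, Fumio, Takeshi, Daichi, Yori, Noboru) there are 7 shares of (2/5)/7 = 2/35 each.
Living: Yoshiko, Akira, Fumio, Daichi, Yori, and Noboru — each takes 2/35.
Deceased: Takeshi. That 2/35 share is carried to generation 3.
At generation 3 (Ryo) there are 1 shares of (2/35)/1 = 2/35 each.
Deceased: Ryo. That 2/35 share is carried to generation 4.
At generation 4 (Isamu) there are 1 shares of (2/35)/1 = 2/35 each.
Living: Isamu — each takes 2/35.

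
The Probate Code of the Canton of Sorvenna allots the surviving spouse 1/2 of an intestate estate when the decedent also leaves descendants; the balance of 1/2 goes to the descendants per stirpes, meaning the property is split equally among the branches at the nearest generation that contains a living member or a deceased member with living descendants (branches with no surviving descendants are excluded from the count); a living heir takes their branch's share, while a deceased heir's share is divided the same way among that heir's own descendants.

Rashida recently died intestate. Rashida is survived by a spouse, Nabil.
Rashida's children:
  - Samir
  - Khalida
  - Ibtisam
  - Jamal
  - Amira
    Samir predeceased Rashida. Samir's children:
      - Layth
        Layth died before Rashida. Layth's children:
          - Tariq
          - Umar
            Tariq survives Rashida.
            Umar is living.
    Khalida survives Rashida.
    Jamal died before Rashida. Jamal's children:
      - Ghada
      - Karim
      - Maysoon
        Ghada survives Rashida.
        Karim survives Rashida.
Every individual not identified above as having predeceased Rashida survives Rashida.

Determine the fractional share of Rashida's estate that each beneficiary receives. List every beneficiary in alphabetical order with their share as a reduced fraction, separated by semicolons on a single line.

Amira 1/10; Ghada 1/30; Ibtisam 1/10; Karim 1/30; Khalida 1/10; Maysoon 1/30; Nabil 1/2; Tariq 1/20; Umar 1/20

Nabil, as surviving spouse, takes 1/2.
The remaining 1/2 passes to Rashida's descendants per stirpes.
The 1/2 is divided into 5 equal shares of 1/10 among Samir, Khalida, Ibtisam, Jamal, Amira.
Samir predeceased; the 1/10 allotted to Samir's branch passes to Samir's issue by representation.
Layth's line is the sole branch at this level, so the full 1/10 passes to Layth's issue by representation.
The 1/10 is divided into 2 equal shares of 1/20 among Tariq, Umar.
Tariq is living and takes 1/20.
Umar is living and takes 1/20.
Khalida is living and takes 1/10.
Ibtisam is living and takes 1/10.
Jamal predeceased; the 1/10 allotted to Jamal's branch passes to Jamal's issue by representation.
The 1/10 is divided into 3 equal shares of 1/30 among Ghada, Karim, Maysoon.
Ghada is living and takes 1/30.
Karim is living and takes 1/30.
Maysoon is living and takes 1/30.
Amira is living and takes 1/10.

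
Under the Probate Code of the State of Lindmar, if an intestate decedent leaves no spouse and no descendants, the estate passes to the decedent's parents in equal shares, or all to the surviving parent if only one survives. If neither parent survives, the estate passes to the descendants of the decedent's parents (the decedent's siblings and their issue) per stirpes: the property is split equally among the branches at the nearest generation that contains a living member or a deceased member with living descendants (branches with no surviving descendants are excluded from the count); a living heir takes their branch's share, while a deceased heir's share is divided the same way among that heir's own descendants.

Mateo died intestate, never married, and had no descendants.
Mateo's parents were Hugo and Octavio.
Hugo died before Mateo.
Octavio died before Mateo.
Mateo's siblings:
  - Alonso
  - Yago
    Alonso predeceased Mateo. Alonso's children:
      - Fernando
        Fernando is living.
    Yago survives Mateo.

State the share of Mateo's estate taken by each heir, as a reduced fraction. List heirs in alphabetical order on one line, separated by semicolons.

Neither parent survives and there are no descendants, so the estate passes to Mateo's siblings and their issue per stirpes.
The estate is divided into 2 equal shares of 1/2 among Alonso, Yago.
Alonso predeceased; the 1/2 allotted to Alonso's branch passes to Alonso's issue by representation.
Fernando is the sole taker at this level and receives the full 1/2.
Yago is living and takes 1/2.

Fernando 1/2; Yago 1/2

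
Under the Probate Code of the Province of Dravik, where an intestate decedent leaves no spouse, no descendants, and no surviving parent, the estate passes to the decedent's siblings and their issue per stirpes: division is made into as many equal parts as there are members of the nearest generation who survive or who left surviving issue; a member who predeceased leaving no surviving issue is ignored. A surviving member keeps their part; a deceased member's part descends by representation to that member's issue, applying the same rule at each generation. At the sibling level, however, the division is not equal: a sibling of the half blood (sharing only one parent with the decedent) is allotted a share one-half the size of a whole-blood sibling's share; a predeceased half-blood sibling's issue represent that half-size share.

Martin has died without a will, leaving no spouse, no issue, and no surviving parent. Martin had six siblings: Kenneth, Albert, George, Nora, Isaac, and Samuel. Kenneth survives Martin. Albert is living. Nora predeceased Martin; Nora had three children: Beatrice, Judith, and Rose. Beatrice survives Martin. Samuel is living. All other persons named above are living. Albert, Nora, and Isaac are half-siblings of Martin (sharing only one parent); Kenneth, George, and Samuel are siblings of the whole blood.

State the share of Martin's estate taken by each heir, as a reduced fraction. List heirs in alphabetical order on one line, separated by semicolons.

Albert 1/9; Beatrice 1/27; George 2/9; Isaac 1/9; Judith 1/27; Kenneth 2/9; Rose 1/27; Samuel 2/9

No spouse, descendants, or parent survives, so the estate passes to Martin's siblings per stirpes.
Half-blood siblings count for one-half the weight of whole-blood siblings at the initial division.
Dividing 1 in proportion to weights (total weight 9/2): Kenneth (weight 1) → 2/9; Albert (weight 1/2) → 1/9; George (weight 1) → 2/9; Nora (weight 1/2) → 1/9; Isaac (weight 1/2) → 1/9; Samuel (weight 1) → 2/9.
Kenneth is living and takes 2/9.
Albert is living and takes 1/9.
George is living and takes 2/9.
Nora predeceased; the 1/9 allotted to Nora's branch passes to Nora's issue by representation.
The 1/9 is divided into 3 equal shares of 1/27 among Beatrice, Judith, Rose.
Beatrice is living and takes 1/27.
Judith is living and takes 1/27.
Rose is living and takes 1/27.
Isaac is living and takes 1/9.
Samuel is living and takes 2/9.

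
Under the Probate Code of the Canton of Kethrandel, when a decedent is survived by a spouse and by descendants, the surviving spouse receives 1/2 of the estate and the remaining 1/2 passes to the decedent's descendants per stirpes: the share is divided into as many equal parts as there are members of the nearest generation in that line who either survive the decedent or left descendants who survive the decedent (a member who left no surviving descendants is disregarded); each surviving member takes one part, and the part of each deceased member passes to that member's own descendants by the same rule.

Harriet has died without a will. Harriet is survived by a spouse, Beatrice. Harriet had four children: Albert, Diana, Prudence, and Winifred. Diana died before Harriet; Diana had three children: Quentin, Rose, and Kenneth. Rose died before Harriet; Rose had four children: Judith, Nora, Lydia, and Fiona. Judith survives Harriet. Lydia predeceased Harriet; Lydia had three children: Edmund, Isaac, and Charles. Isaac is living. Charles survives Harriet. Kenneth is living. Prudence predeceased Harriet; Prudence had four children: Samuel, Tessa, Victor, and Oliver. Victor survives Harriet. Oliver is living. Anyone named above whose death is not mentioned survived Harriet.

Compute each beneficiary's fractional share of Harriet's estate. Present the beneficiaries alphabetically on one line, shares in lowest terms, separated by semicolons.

Albert 1/8; Beatrice 1/2; Charles 1/288; Edmund 1/288; Fiona 1/96; Isaac 1/288; Judith 1/96; Kenneth 1/24; Nora 1/96; Oliver 1/32; Quentin 1/24; Samuel 1/32; Tessa 1/32; Victor 1/32; Winifred 1/8

Beatrice, as surviving spouse, takes 1/2.
The remaining 1/2 passes to Harriet's descendants per stirpes.
The 1/2 is divided into 4 equal shares of 1/8 among Albert, Diana, Prudence, Winifred.
Albert is living and takes 1/8.
Diana predeceased; the 1/8 allotted to Diana's branch passes to Diana's issue by representation.
The 1/8 is divided into 3 equal shares of 1/24 among Quentin, Rose, Kenneth.
Quentin is living and takes 1/24.
Rose predeceased; the 1/24 allotted to Rose's branch passes to Rose's issue by representation.
The 1/24 is divided into 4 equal shares of 1/96 among Judith, Nora, Lydia, Fiona.
Judith is living and takes 1/96.
Nora is living and takes 1/96.
Lydia predeceased; the 1/96 allotted to Lydia's branch passes to Lydia's issue by representation.
The 1/96 is divided into 3 equal shares of 1/288 among Edmund, Isaac, Charles.
Edmund is living and takes 1/288.
Isaac is living and takes 1/288.
Charles is living and takes 1/288.
Fiona is living and takes 1/96.
Kenneth is living and takes 1/24.
Prudence predeceased; the 1/8 allotted to Prudence's branch passes to Prudence's issue by representation.
The 1/8 is divided into 4 equal shares of 1/32 among Samuel, Tessa, Victor, Oliver.
Samuel is living and takes 1/32.
Tessa is living and takes 1/32.
Victor is living and takes 1/32.
Oliver is living and takes 1/32.
Winifred is living and takes 1/8.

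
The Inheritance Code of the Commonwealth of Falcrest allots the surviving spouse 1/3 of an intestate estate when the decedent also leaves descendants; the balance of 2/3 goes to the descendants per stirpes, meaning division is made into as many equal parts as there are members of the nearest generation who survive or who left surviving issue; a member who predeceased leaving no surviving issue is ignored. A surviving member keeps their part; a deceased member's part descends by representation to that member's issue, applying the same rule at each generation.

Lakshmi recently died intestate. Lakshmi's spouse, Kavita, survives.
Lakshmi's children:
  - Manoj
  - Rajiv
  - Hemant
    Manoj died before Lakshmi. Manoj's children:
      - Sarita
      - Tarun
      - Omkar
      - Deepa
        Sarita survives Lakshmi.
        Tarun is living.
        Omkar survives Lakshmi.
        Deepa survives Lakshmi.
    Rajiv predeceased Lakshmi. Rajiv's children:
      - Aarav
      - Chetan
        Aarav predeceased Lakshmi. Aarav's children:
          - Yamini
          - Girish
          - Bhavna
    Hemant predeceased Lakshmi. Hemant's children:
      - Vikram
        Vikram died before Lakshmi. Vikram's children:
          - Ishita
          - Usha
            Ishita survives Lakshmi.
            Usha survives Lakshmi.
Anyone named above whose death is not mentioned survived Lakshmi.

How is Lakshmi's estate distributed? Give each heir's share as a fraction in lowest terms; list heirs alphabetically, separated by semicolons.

Kavita, as surviving spouse, takes 1/3.
The remaining 2/3 passes to Lakshmi's descendants per stirpes.
The 2/3 is divided into 3 equal shares of 2/9 among Manoj, Rajiv, Hemant.
Manoj predeceased; the 2/9 allotted to Manoj's branch passes to Manoj's issue by representation.
The 2/9 is divided into 4 equal shares of 1/18 among Sarita, Tarun, Omkar, Deepa.
Sarita is living and takes 1/18.
Tarun is living and takes 1/18.
Omkar is living and takes 1/18.
Deepa is living and takes 1/18.
Rajiv predeceased; the 2/9 allotted to Rajiv's branch passes to Rajiv's issue by representation.
The 2/9 is divided into 2 equal shares of 1/9 among Aarav, Chetan.
Aarav predeceased; the 1/9 allotted to Aarav's branch passes to Aarav's issue by representation.
The 1/9 is divided into 3 equal shares of 1/27 among Yamini, Girish, Bhavna.
Yamini is living and takes 1/27.
Girish is living and takes 1/27.
Bhavna is living and takes 1/27.
Chetan is living and takes 1/9.
Hemant predeceased; the 2/9 allotted to Hemant's branch passes to Hemant's issue by representation.
Vikram's line is the sole branch at this level, so the full 2/9 passes to Vikram's issue by representation.
The 2/9 is divided into 2 equal shares of 1/9 among Ishita, Usha.
Ishita is living and takes 1/9.
Usha is living and takes 1/9.

Bhavna 1/27; Chetan 1/9; Deepa 1/18; Girish 1/27; Ishita 1/9; Kavita 1/3; Omkar 1/18; Sarita 1/18; Tarun 1/18; Usha 1/9; Yamini 1/27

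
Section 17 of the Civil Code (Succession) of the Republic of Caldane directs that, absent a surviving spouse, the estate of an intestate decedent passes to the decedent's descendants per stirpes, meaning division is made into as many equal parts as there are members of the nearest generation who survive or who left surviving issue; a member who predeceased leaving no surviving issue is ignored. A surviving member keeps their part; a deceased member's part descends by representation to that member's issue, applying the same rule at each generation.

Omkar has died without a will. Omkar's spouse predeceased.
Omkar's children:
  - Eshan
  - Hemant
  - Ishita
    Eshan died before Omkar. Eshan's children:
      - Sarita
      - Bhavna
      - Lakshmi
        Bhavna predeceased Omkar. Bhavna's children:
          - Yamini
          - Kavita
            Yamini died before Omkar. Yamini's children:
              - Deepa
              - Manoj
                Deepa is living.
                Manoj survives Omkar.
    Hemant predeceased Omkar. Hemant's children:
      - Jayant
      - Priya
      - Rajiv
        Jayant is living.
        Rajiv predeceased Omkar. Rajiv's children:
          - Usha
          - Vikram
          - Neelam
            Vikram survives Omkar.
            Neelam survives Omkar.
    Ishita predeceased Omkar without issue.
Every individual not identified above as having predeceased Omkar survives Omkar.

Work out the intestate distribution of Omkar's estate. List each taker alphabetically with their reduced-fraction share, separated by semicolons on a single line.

There is no surviving spouse, so the entire estate passes to Omkar's descendants per stirpes.
Ishita left no surviving issue, so that branch lapses and is disregarded.
The estate is divided into 2 equal shares of 1/2 among Eshan, Hemant.
Eshan predeceased; the 1/2 allotted to Eshan's branch passes to Eshan's issue by representation.
The 1/2 is divided into 3 equal shares of 1/6 among Sarita, Bhavna, Lakshmi.
Sarita is living and takes 1/6.
Bhavna predeceased; the 1/6 allotted to Bhavna's branch passes to Bhavna's issue by representation.
The 1/6 is divided into 2 equal shares of 1/12 among Yamini, Kavita.
Yamini predeceased; the 1/12 allotted to Yamini's branch passes to Yamini's issue by representation.
The 1/12 is divided into 2 equal shares of 1/24 among Deepa, Manoj.
Deepa is living and takes 1/24.
Manoj is living and takes 1/24.
Kavita is living and takes 1/12.
Lakshmi is living and takes 1/6.
Hemant predeceased; the 1/2 allotted to Hemant's branch passes to Hemant's issue by representation.
The 1/2 is divided into 3 equal shares of 1/6 among Jayant, Priya, Rajiv.
Jayant is living and takes 1/6.
Priya is living and takes 1/6.
Rajiv predeceased; the 1/6 allotted to Rajiv's branch passes to Rajiv's issue by representation.
The 1/6 is divided into 3 equal shares of 1/18 among Usha, Vikram, Neelam.
Usha is living and takes 1/18.
Vikram is living and takes 1/18.
Neelam is living and takes 1/18.

Deepa 1/24; Jayant 1/6; Kavita 1/12; Lakshmi 1/6; Manoj 1/24; Neelam 1/18; Priya 1/6; Sarita 1/6; Usha 1/18; Vikram 1/18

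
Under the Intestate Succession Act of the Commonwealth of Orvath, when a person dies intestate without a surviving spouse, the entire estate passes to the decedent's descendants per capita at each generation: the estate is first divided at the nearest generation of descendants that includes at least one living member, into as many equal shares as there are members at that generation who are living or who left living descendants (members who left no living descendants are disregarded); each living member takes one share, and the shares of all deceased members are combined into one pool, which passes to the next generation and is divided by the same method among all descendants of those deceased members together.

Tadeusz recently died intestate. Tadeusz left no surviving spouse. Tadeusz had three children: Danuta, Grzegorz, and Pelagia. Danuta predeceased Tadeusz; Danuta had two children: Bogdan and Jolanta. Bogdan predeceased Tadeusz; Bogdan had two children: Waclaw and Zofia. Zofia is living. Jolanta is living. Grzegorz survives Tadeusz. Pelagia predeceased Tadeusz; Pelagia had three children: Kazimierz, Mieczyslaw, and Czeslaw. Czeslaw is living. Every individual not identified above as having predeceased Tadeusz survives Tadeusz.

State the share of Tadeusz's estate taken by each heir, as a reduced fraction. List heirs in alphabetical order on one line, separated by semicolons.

Czeslaw 2/15; Grzegorz 1/3; Jolanta 2/15; Kazimierz 2/15; Mieczyslaw 2/15; Waclaw 1/15; Zofia 1/15

There is no surviving spouse, so the entire estate passes to Tadeusz's descendants per capita at each generation.
At generation 1 (Danuta, Grzegorz, Pelagia) there are 3 shares of (1)/3 = 1/3 each.
Living: Grzegorz — each takes 1/3.
Deceased: Danuta and Pelagia. Their combined 2/3 is pooled and carried to generation 2.
At generation 2 (Bogdan, Jolanta, Kazimierz, Mieczyslaw, Czeslaw) there are 5 shares of (2/3)/5 = 2/15 each.
Living: Jolanta, Kazimierz, Mieczyslaw, and Czeslaw — each takes 2/15.
Deceased: Bogdan. That 2/15 share is carried to generation 3.
At generation 3 (Waclaw, Zofia) there are 2 shares of (2/15)/2 = 1/15 each.
Living: Waclaw and Zofia — each takes 1/15.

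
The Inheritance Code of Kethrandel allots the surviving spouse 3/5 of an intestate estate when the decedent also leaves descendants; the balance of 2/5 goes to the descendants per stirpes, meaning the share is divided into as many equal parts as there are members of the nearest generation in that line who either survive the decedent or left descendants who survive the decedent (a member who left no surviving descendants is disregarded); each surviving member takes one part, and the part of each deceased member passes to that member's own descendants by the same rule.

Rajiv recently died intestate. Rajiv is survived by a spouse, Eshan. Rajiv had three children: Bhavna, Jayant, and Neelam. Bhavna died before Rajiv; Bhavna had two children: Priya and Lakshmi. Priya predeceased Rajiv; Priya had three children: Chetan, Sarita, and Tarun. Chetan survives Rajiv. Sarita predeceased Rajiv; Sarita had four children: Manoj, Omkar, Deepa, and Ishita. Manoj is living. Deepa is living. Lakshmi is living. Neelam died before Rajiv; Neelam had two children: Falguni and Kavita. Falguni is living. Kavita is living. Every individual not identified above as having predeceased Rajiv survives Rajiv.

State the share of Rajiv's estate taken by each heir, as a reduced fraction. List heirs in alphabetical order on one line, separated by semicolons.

Eshan, as surviving spouse, takes 3/5.
The remaining 2/5 passes to Rajiv's descendants per stirpes.
The 2/5 is divided into 3 equal shares of 2/15 among Bhavna, Jayant, Neelam.
Bhavna predeceased; the 2/15 allotted to Bhavna's branch passes to Bhavna's issue by representation.
The 2/15 is divided into 2 equal shares of 1/15 among Priya, Lakshmi.
Priya predeceased; the 1/15 allotted to Priya's branch passes to Priya's issue by representation.
The 1/15 is divided into 3 equal shares of 1/45 among Chetan, Sarita, Tarun.
Chetan is living and takes 1/45.
Sarita predeceased; the 1/45 allotted to Sarita's branch passes to Sarita's issue by representation.
The 1/45 is divided into 4 equal shares of 1/180 among Manoj, Omkar, Deepa, Ishita.
Manoj is living and takes 1/180.
Omkar is living and takes 1/180.
Deepa is living and takes 1/180.
Ishita is living and takes 1/180.
Tarun is living and takes 1/45.
Lakshmi is living and takes 1/15.
Jayant is living and takes 2/15.
Neelam predeceased; the 2/15 allotted to Neelam's branch passes to Neelam's issue by representation.
The 2/15 is divided into 2 equal shares of 1/15 among Falguni, Kavita.
Falguni is living and takes 1/15.
Kavita is living and takes 1/15.

Chetan 1/45; Deepa 1/180; Eshan 3/5; Falguni 1/15; Ishita 1/180; Jayant 2/15; Kavita 1/15; Lakshmi 1/15; Manoj 1/180; Omkar 1/180; Tarun 1/45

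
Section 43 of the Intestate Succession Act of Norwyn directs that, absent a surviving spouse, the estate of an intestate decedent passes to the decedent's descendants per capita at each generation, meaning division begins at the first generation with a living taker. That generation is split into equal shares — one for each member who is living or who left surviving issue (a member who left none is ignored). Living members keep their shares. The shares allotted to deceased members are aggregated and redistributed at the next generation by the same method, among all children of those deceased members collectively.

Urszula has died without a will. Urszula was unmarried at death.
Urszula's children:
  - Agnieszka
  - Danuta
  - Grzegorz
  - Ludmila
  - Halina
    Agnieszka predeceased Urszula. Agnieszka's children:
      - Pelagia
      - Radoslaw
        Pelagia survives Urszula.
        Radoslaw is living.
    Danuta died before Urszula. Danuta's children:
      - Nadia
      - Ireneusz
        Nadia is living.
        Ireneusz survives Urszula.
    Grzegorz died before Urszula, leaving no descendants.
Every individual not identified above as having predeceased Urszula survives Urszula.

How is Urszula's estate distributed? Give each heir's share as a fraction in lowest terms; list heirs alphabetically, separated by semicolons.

Halina 1/4; Ireneusz 1/8; Ludmila 1/4; Nadia 1/8; Pelagia 1/8; Radoslaw 1/8

There is no surviving spouse, so the entire estate passes to Urszula's descendants per capita at each generation.
At generation 1 (Agnieszka, Danuta, Ludmila, Halina) there are 4 shares of (1)/4 = 1/4 each.
Living: Ludmila and Halina — each takes 1/4.
Deceased: Agnieszka and Danuta. Their combined 1/2 is pooled and carried to generation 2.
At generation 2 (Pelagia, Radoslaw, Nadia, Ireneusz) there are 4 shares of (1/2)/4 = 1/8 each.
Living: Pelagia, Radoslaw, Nadia, and Ireneusz — each takes 1/8.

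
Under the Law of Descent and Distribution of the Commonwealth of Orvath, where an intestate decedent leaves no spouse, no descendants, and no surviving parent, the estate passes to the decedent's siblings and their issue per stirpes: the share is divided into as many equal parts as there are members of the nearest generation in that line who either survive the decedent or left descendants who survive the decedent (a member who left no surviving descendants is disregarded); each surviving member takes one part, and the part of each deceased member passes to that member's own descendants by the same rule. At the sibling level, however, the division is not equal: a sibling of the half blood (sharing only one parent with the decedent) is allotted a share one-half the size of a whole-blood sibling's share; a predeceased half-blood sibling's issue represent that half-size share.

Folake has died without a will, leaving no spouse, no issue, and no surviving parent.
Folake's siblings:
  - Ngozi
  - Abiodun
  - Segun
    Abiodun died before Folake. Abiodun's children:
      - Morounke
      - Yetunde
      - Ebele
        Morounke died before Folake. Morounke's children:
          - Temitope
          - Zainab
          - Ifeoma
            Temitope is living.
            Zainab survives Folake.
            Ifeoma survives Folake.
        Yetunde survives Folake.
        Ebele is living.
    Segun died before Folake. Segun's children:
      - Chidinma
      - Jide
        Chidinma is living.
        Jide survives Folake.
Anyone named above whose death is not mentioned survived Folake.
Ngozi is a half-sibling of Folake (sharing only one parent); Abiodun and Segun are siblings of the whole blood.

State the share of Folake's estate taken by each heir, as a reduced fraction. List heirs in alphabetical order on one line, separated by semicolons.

Chidinma 1/5; Ebele 2/15; Ifeoma 2/45; Jide 1/5; Ngozi 1/5; Temitope 2/45; Yetunde 2/15; Zainab 2/45

No spouse, descendants, or parent survives, so the estate passes to Folake's siblings per stirpes.
Half-blood siblings count for one-half the weight of whole-blood siblings at the initial division.
Dividing 1 in proportion to weights (total weight 5/2): Ngozi (weight 1/2) → 1/5; Abiodun (weight 1) → 2/5; Segun (weight 1) → 2/5.
Ngozi is living and takes 1/5.
Abiodun predeceased; the 2/5 allotted to Abiodun's branch passes to Abiodun's issue by representation.
The 2/5 is divided into 3 equal shares of 2/15 among Morounke, Yetunde, Ebele.
Morounke predeceased; the 2/15 allotted to Morounke's branch passes to Morounke's issue by representation.
The 2/15 is divided into 3 equal shares of 2/45 among Temitope, Zainab, Ifeoma.
Temitope is living and takes 2/45.
Zainab is living and takes 2/45.
Ifeoma is living and takes 2/45.
Yetunde is living and takes 2/15.
Ebele is living and takes 2/15.
Segun predeceased; the 2/5 allotted to Segun's branch passes to Segun's issue by representation.
The 2/5 is divided into 2 equal shares of 1/5 among Chidinma, Jide.
Chidinma is living and takes 1/5.
Jide is living and takes 1/5.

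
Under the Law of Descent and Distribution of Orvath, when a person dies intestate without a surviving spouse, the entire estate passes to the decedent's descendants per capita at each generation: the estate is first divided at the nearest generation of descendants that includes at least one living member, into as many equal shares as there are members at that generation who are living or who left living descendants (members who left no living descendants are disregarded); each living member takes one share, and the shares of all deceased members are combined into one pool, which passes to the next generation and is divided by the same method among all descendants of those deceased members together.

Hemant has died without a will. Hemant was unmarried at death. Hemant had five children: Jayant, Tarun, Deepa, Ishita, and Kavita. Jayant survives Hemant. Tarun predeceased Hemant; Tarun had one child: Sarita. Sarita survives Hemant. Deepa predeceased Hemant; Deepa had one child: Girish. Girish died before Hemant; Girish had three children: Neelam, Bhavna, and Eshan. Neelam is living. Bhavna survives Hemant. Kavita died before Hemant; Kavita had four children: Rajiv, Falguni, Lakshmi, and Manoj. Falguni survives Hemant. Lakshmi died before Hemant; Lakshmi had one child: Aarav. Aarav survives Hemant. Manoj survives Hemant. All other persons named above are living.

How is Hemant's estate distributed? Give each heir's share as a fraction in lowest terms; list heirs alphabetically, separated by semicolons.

There is no surviving spouse, so the entire estate passes to Hemant's descendants per capita at each generation.
At generation 1 (Jayant, Tarun, Deepa, Ishita, Kavita) there are 5 shares of (1)/5 = 1/5 each.
Living: Jayant and Ishita — each takes 1/5.
Deceased: Tarun, Deepa, and Kavita. Their combined 3/5 is pooled and carried to generation 2.
At generation 2 (Sarita, Girish, Rajiv, Falguni, Lakshmi, Manoj) there are 6 shares of (3/5)/6 = 1/10 each.
Living: Sarita, Rajiv, Falguni, and Manoj — each takes 1/10.
Deceased: Girish and Lakshmi. Their combined 1/5 is pooled and carried to generation 3.
At generation 3 (Neelam, Bhavna, Eshan, Aarav) there are 4 shares of (1/5)/4 = 1/20 each.
Living: Neelam, Bhavna, Eshan, and Aarav — each takes 1/20.

Aarav 1/20; Bhavna 1/20; Eshan 1/20; Falguni 1/10; Ishita 1/5; Jayant 1/5; Manoj 1/10; Neelam 1/20; Rajiv 1/10; Sarita 1/10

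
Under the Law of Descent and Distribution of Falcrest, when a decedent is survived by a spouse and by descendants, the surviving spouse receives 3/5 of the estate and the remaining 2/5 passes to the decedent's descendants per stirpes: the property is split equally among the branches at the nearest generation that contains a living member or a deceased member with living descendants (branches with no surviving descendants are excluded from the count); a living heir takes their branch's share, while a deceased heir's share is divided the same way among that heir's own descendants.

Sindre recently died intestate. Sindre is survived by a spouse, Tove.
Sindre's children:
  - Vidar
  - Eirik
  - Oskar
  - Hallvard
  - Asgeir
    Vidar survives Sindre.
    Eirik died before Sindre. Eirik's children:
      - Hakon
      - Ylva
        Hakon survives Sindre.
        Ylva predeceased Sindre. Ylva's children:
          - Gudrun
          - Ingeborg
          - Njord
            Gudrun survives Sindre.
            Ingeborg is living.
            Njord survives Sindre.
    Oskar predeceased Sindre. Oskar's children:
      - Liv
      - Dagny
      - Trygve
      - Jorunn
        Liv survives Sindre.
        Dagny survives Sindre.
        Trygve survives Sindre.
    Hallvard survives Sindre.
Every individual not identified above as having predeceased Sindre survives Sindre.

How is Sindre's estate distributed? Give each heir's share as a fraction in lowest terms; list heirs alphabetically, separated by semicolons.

Asgeir 2/25; Dagny 1/50; Gudrun 1/75; Hakon 1/25; Hallvard 2/25; Ingeborg 1/75; Jorunn 1/50; Liv 1/50; Njord 1/75; Tove 3/5; Trygve 1/50; Vidar 2/25

Tove, as surviving spouse, takes 3/5.
The remaining 2/5 passes to Sindre's descendants per stirpes.
The 2/5 is divided into 5 equal shares of 2/25 among Vidar, Eirik, Oskar, Hallvard, Asgeir.
Vidar is living and takes 2/25.
Eirik predeceased; the 2/25 allotted to Eirik's branch passes to Eirik's issue by representation.
The 2/25 is divided into 2 equal shares of 1/25 among Hakon, Ylva.
Hakon is living and takes 1/25.
Ylva predeceased; the 1/25 allotted to Ylva's branch passes to Ylva's issue by representation.
The 1/25 is divided into 3 equal shares of 1/75 among Gudrun, Ingeborg, Njord.
Gudrun is living and takes 1/75.
Ingeborg is living and takes 1/75.
Njord is living and takes 1/75.
Oskar predeceased; the 2/25 allotted to Oskar's branch passes to Oskar's issue by representation.
The 2/25 is divided into 4 equal shares of 1/50 among Liv, Dagny, Trygve, Jorunn.
Liv is living and takes 1/50.
Dagny is living and takes 1/50.
Trygve is living and takes 1/50.
Jorunn is living and takes 1/50.
Hallvard is living and takes 2/25.
Asgeir is living and takes 2/25.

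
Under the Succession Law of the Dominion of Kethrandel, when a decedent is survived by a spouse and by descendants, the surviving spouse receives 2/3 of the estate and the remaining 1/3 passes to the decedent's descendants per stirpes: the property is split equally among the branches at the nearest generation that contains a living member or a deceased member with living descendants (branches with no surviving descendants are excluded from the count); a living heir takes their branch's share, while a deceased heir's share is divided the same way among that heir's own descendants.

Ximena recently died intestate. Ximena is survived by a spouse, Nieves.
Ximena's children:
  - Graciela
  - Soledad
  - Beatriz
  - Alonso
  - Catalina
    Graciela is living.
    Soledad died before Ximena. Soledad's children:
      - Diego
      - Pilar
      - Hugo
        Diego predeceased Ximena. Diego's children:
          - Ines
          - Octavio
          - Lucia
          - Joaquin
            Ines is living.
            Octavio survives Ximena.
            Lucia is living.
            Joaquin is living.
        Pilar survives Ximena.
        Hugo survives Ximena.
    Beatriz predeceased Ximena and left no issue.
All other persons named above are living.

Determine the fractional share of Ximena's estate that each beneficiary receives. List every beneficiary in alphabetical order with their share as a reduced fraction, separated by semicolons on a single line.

Alonso 1/12; Catalina 1/12; Graciela 1/12; Hugo 1/36; Ines 1/144; Joaquin 1/144; Lucia 1/144; Nieves 2/3; Octavio 1/144; Pilar 1/36

Nieves, as surviving spouse, takes 2/3.
The remaining 1/3 passes to Ximena's descendants per stirpes.
Beatriz left no surviving issue, so that branch lapses and is disregarded.
The 1/3 is divided into 4 equal shares of 1/12 among Graciela, Soledad, Alonso, Catalina.
Graciela is living and takes 1/12.
Soledad predeceased; the 1/12 allotted to Soledad's branch passes to Soledad's issue by representation.
The 1/12 is divided into 3 equal shares of 1/36 among Diego, Pilar, Hugo.
Diego predeceased; the 1/36 allotted to Diego's branch passes to Diego's issue by representation.
The 1/36 is divided into 4 equal shares of 1/144 among Ines, Octavio, Lucia, Joaquin.
Ines is living and takes 1/144.
Octavio is living and takes 1/144.
Lucia is living and takes 1/144.
Joaquin is living and takes 1/144.
Pilar is living and takes 1/36.
Hugo is living and takes 1/36.
Alonso is living and takes 1/12.
Catalina is living and takes 1/12.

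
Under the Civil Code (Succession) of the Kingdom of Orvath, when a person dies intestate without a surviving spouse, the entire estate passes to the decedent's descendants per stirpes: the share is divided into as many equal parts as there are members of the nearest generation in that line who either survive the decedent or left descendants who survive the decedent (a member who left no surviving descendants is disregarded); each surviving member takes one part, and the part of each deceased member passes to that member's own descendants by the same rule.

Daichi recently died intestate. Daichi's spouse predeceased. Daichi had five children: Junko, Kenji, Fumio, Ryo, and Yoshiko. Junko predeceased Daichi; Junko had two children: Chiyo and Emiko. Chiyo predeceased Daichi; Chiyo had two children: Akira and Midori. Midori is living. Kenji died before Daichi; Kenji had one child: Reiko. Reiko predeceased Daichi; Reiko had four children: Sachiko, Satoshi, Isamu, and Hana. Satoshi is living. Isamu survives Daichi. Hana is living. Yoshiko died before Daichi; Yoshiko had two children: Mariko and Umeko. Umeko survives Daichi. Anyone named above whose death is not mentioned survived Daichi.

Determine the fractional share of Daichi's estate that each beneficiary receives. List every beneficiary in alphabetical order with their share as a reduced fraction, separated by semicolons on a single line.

There is no surviving spouse, so the entire estate passes to Daichi's descendants per stirpes.
The estate is divided into 5 equal shares of 1/5 among Junko, Kenji, Fumio, Ryo, Yoshiko.
Junko predeceased; the 1/5 allotted to Junko's branch passes to Junko's issue by representation.
The 1/5 is divided into 2 equal shares of 1/10 among Chiyo, Emiko.
Chiyo predeceased; the 1/10 allotted to Chiyo's branch passes to Chiyo's issue by representation.
The 1/10 is divided into 2 equal shares of 1/20 among Akira, Midori.
Akira is living and takes 1/20.
Midori is living and takes 1/20.
Emiko is living and takes 1/10.
Kenji predeceased; the 1/5 allotted to Kenji's branch passes to Kenji's issue by representation.
Reiko's line is the sole branch at this level, so the full 1/5 passes to Reiko's issue by representation.
The 1/5 is divided into 4 equal shares of 1/20 among Sachiko, Satoshi, Isamu, Hana.
Sachiko is living and takes 1/20.
Satoshi is living and takes 1/20.
Isamu is living and takes 1/20.
Hana is living and takes 1/20.
Fumio is living and takes 1/5.
Ryo is living and takes 1/5.
Yoshiko predeceased; the 1/5 allotted to Yoshiko's branch passes to Yoshiko's issue by representation.
The 1/5 is divided into 2 equal shares of 1/10 among Mariko, Umeko.
Mariko is living and takes 1/10.
Umeko is living and takes 1/10.

Akira 1/20; Emiko 1/10; Fumio 1/5; Hana 1/20; Isamu 1/20; Mariko 1/10; Midori 1/20; Ryo 1/5; Sachiko 1/20; Satoshi 1/20; Umeko 1/10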